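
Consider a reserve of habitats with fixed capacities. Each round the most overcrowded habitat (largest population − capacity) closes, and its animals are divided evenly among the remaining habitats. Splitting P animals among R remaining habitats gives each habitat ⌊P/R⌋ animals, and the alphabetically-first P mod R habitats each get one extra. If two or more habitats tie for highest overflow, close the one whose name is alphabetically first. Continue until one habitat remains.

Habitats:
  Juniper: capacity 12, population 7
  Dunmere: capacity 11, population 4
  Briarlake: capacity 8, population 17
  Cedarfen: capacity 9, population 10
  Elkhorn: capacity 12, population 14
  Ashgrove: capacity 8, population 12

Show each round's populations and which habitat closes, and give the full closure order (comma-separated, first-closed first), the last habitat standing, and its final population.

Closure order: Briarlake, Ashgrove, Cedarfen, Elkhorn, Juniper
Last habitat: Dunmere with 64 animals

Round 1: Ashgrove=12 Briarlake=17 Cedarfen=10 Dunmere=4 Elkhorn=14 Juniper=7 → close Briarlake (overflow 9)
  17÷5 = 3 each, +1 to first 2
Round 2: Ashgrove=16 Cedarfen=14 Dunmere=7 Elkhorn=17 Juniper=10 → close Ashgrove (overflow 8)
  16÷4 = 4 each, +1 to first 0
Round 3: Cedarfen=18 Dunmere=11 Elkhorn=21 Juniper=14 → close Cedarfen (overflow 9)
  18÷3 = 6 each, +1 to first 0
Round 4: Dunmere=17 Elkhorn=27 Juniper=20 → close Elkhorn (overflow 15)
  27÷2 = 13 each, +1 to first 1
Round 5: Dunmere=31 Juniper=33 → close Juniper (overflow 21)
  33÷1 = 33 each, +1 to first 0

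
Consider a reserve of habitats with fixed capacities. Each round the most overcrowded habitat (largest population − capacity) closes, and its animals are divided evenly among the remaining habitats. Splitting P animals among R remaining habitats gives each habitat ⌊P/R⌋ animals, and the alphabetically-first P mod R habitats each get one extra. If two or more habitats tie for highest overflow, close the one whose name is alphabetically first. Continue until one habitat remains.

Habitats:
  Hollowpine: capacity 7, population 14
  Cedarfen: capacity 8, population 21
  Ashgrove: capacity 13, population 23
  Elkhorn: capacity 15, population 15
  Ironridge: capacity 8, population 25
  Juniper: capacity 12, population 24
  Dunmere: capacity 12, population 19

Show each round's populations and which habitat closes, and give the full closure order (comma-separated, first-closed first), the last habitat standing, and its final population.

Closure order: Ironridge, Cedarfen, Juniper, Ashgrove, Dunmere, Hollowpine
Last habitat: Elkhorn with 141 animals

Round 1: Ashgrove=23 Cedarfen=21 Dunmere=19 Elkhorn=15 Hollowpine=14 Ironridge=25 Juniper=24 → close Ironridge (overflow 17)
  25÷6 = 4 each, +1 to first 1
Round 2: Ashgrove=28 Cedarfen=25 Dunmere=23 Elkhorn=19 Hollowpine=18 Juniper=28 → close Cedarfen (overflow 17)
  25÷5 = 5 each, +1 to first 0
Round 3: Ashgrove=33 Dunmere=28 Elkhorn=24 Hollowpine=23 Juniper=33 → close Juniper (overflow 21)
  33÷4 = 8 each, +1 to first 1
Round 4: Ashgrove=42 Dunmere=36 Elkhorn=32 Hollowpine=31 → close Ashgrove (overflow 29)
  42÷3 = 14 each, +1 to first 0
Round 5: Dunmere=50 Elkhorn=46 Hollowpine=45 → close Dunmere (overflow 38)
  50÷2 = 25 each, +1 to first 0
Round 6: Elkhorn=71 Hollowpine=70 → close Hollowpine (overflow 63)
  70÷1 = 70 each, +1 to first 0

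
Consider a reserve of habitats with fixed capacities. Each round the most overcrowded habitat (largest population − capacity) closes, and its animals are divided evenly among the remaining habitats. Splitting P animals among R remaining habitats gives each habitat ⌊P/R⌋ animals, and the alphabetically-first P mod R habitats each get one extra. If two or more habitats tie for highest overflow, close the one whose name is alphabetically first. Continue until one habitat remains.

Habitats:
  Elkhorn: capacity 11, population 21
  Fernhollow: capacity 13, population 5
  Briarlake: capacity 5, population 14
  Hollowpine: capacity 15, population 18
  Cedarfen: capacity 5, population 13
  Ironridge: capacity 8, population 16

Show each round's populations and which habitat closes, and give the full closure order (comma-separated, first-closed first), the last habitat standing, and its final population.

Round 1: Briarlake=14 Cedarfen=13 Elkhorn=21 Fernhollow=5 Hollowpine=18 Ironridge=16 → close Elkhorn (overflow 10)
  21÷5 = 4 each, +1 to first 1
Round 2: Briarlake=19 Cedarfen=17 Fernhollow=9 Hollowpine=22 Ironridge=20 → close Briarlake (overflow 14)
  19÷4 = 4 each, +1 to first 3
Round 3: Cedarfen=22 Fernhollow=14 Hollowpine=27 Ironridge=24 → close Cedarfen (overflow 17)
  22÷3 = 7 each, +1 to first 1
Round 4: Fernhollow=22 Hollowpine=34 Ironridge=31 → close Ironridge (overflow 23)
  31÷2 = 15 each, +1 to first 1
Round 5: Fernhollow=38 Hollowpine=49 → close Hollowpine (overflow 34)
  49÷1 = 49 each, +1 to first 0

Closure order: Elkhorn, Briarlake, Cedarfen, Ironridge, Hollowpine
Last habitat: Fernhollow with 87 animals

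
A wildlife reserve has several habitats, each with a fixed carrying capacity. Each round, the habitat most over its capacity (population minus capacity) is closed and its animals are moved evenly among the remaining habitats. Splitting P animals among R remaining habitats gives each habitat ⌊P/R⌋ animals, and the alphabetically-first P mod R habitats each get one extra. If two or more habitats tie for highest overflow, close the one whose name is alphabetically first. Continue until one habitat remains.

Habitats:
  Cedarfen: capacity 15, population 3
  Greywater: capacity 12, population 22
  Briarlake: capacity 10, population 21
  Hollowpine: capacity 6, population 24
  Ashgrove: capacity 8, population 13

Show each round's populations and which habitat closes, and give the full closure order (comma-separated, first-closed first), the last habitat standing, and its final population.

Closure order: Hollowpine, Briarlake, Greywater, Ashgrove
Last habitat: Cedarfen with 83 animals

Round 1: Ashgrove=13 Briarlake=21 Cedarfen=3 Greywater=22 Hollowpine=24 → close Hollowpine (overflow 18)
  24÷4 = 6 each, +1 to first 0
Round 2: Ashgrove=19 Briarlake=27 Cedarfen=9 Greywater=28 → close Briarlake (overflow 17)
  27÷3 = 9 each, +1 to first 0
Round 3: Ashgrove=28 Cedarfen=18 Greywater=37 → close Greywater (overflow 25)
  37÷2 = 18 each, +1 to first 1
Round 4: Ashgrove=47 Cedarfen=36 → close Ashgrove (overflow 39)
  47÷1 = 47 each, +1 to first 0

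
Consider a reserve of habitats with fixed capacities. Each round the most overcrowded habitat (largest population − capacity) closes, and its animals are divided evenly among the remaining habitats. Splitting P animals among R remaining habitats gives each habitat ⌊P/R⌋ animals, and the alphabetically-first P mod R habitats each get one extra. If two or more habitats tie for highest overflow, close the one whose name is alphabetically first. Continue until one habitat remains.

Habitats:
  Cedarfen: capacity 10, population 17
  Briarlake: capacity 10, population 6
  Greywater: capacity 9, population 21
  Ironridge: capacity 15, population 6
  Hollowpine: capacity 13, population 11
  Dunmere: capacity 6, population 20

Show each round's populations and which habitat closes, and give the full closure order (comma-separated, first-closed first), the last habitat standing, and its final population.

Round 1: Briarlake=6 Cedarfen=17 Dunmere=20 Greywater=21 Hollowpine=11 Ironridge=6 → close Dunmere (overflow 14)
  20÷5 = 4 each, +1 to first 0
Round 2: Briarlake=10 Cedarfen=21 Greywater=25 Hollowpine=15 Ironridge=10 → close Greywater (overflow 16)
  25÷4 = 6 each, +1 to first 1
Round 3: Briarlake=17 Cedarfen=27 Hollowpine=21 Ironridge=16 → close Cedarfen (overflow 17)
  27÷3 = 9 each, +1 to first 0
Round 4: Briarlake=26 Hollowpine=30 Ironridge=25 → close Hollowpine (overflow 17)
  30÷2 = 15 each, +1 to first 0
Round 5: Briarlake=41 Ironridge=40 → close Briarlake (overflow 31)
  41÷1 = 41 each, +1 to first 0

Closure order: Dunmere, Greywater, Cedarfen, Hollowpine, Briarlake
Last habitat: Ironridge with 81 animals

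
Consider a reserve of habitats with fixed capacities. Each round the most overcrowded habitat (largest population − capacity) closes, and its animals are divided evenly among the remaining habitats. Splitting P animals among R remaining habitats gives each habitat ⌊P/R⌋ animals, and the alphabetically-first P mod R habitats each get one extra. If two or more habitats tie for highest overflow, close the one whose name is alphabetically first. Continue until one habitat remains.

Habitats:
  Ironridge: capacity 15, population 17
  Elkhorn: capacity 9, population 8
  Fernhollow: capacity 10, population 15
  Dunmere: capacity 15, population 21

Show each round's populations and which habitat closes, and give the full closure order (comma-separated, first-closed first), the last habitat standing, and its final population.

Closure order: Dunmere, Fernhollow, Ironridge
Last habitat: Elkhorn with 61 animals

Round 1: Dunmere=21 Elkhorn=8 Fernhollow=15 Ironridge=17 → close Dunmere (overflow 6)
  21÷3 = 7 each, +1 to first 0
Round 2: Elkhorn=15 Fernhollow=22 Ironridge=24 → close Fernhollow (overflow 12)
  22÷2 = 11 each, +1 to first 0
Round 3: Elkhorn=26 Ironridge=35 → close Ironridge (overflow 20)
  35÷1 = 35 each, +1 to first 0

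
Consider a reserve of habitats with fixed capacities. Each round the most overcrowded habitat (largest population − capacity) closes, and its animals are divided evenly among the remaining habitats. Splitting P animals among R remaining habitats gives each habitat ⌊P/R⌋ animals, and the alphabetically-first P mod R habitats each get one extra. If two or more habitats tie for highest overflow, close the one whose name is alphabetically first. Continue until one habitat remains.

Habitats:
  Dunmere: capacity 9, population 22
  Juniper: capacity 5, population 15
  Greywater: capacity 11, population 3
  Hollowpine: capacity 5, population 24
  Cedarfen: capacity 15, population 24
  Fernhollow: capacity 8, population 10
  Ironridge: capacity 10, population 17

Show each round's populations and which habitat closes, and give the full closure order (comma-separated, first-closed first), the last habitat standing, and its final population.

Closure order: Hollowpine, Dunmere, Cedarfen, Juniper, Ironridge, Fernhollow
Last habitat: Greywater with 115 animals

Round 1: Cedarfen=24 Dunmere=22 Fernhollow=10 Greywater=3 Hollowpine=24 Ironridge=17 Juniper=15 → close Hollowpine (overflow 19)
  24÷6 = 4 each, +1 to first 0
Round 2: Cedarfen=28 Dunmere=26 Fernhollow=14 Greywater=7 Ironridge=21 Juniper=19 → close Dunmere (overflow 17)
  26÷5 = 5 each, +1 to first 1
Round 3: Cedarfen=34 Fernhollow=19 Greywater=12 Ironridge=26 Juniper=24 → close Cedarfen (overflow 19)
  34÷4 = 8 each, +1 to first 2
Round 4: Fernhollow=28 Greywater=21 Ironridge=34 Juniper=32 → close Juniper (overflow 27)
  32÷3 = 10 each, +1 to first 2
Round 5: Fernhollow=39 Greywater=32 Ironridge=44 → close Ironridge (overflow 34)
  44÷2 = 22 each, +1 to first 0
Round 6: Fernhollow=61 Greywater=54 → close Fernhollow (overflow 53)
  61÷1 = 61 each, +1 to first 0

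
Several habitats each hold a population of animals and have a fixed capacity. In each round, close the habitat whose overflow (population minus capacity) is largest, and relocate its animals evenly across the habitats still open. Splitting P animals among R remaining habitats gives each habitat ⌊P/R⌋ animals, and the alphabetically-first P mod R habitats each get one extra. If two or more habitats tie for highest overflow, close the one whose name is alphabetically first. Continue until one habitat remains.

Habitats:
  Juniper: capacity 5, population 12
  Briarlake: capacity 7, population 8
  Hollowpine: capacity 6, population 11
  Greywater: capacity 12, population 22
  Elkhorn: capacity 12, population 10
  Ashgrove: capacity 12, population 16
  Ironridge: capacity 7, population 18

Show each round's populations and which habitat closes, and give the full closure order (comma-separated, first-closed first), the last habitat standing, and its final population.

Round 1: Ashgrove=16 Briarlake=8 Elkhorn=10 Greywater=22 Hollowpine=11 Ironridge=18 Juniper=12 → close Ironridge (overflow 11)
  18÷6 = 3 each, +1 to first 0
Round 2: Ashgrove=19 Briarlake=11 Elkhorn=13 Greywater=25 Hollowpine=14 Juniper=15 → close Greywater (overflow 13)
  25÷5 = 5 each, +1 to first 0
Round 3: Ashgrove=24 Briarlake=16 Elkhorn=18 Hollowpine=19 Juniper=20 → close Juniper (overflow 15)
  20÷4 = 5 each, +1 to first 0
Round 4: Ashgrove=29 Briarlake=21 Elkhorn=23 Hollowpine=24 → close Hollowpine (overflow 18)
  24÷3 = 8 each, +1 to first 0
Round 5: Ashgrove=37 Briarlake=29 Elkhorn=31 → close Ashgrove (overflow 25)
  37÷2 = 18 each, +1 to first 1
Round 6: Briarlake=48 Elkhorn=49 → close Briarlake (overflow 41)
  48÷1 = 48 each, +1 to first 0

Closure order: Ironridge, Greywater, Juniper, Hollowpine, Ashgrove, Briarlake
Last habitat: Elkhorn with 97 animals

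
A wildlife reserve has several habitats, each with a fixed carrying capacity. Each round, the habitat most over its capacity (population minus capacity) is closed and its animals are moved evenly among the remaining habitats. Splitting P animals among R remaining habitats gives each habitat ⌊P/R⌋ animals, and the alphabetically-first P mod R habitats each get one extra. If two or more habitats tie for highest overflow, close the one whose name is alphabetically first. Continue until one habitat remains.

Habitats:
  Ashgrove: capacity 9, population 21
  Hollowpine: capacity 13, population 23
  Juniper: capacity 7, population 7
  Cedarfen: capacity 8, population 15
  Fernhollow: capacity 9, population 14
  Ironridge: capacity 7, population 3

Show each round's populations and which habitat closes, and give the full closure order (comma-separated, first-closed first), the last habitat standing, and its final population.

Closure order: Ashgrove, Hollowpine, Cedarfen, Fernhollow, Juniper
Last habitat: Ironridge with 83 animals

Round 1: Ashgrove=21 Cedarfen=15 Fernhollow=14 Hollowpine=23 Ironridge=3 Juniper=7 → close Ashgrove (overflow 12)
  21÷5 = 4 each, +1 to first 1
Round 2: Cedarfen=20 Fernhollow=18 Hollowpine=27 Ironridge=7 Juniper=11 → close Hollowpine (overflow 14)
  27÷4 = 6 each, +1 to first 3
Round 3: Cedarfen=27 Fernhollow=25 Ironridge=14 Juniper=17 → close Cedarfen (overflow 19)
  27÷3 = 9 each, +1 to first 0
Round 4: Fernhollow=34 Ironridge=23 Juniper=26 → close Fernhollow (overflow 25)
  34÷2 = 17 each, +1 to first 0
Round 5: Ironridge=40 Juniper=43 → close Juniper (overflow 36)
  43÷1 = 43 each, +1 to first 0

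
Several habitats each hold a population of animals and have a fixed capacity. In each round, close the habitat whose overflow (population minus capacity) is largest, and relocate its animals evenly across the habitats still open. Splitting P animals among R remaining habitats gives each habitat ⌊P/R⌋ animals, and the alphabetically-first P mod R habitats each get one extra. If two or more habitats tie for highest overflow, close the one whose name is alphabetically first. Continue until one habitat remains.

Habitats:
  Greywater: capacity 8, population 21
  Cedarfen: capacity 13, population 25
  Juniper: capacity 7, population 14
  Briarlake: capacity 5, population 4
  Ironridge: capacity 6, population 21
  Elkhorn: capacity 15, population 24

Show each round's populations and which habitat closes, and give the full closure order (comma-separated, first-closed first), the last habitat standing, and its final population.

Closure order: Ironridge, Greywater, Cedarfen, Elkhorn, Juniper
Last habitat: Briarlake with 109 animals

Round 1: Briarlake=4 Cedarfen=25 Elkhorn=24 Greywater=21 Ironridge=21 Juniper=14 → close Ironridge (overflow 15)
  21÷5 = 4 each, +1 to first 1
Round 2: Briarlake=9 Cedarfen=29 Elkhorn=28 Greywater=25 Juniper=18 → close Greywater (overflow 17)
  25÷4 = 6 each, +1 to first 1
Round 3: Briarlake=16 Cedarfen=35 Elkhorn=34 Juniper=24 → close Cedarfen (overflow 22)
  35÷3 = 11 each, +1 to first 2
Round 4: Briarlake=28 Elkhorn=46 Juniper=35 → close Elkhorn (overflow 31)
  46÷2 = 23 each, +1 to first 0
Round 5: Briarlake=51 Juniper=58 → close Juniper (overflow 51)
  58÷1 = 58 each, +1 to first 0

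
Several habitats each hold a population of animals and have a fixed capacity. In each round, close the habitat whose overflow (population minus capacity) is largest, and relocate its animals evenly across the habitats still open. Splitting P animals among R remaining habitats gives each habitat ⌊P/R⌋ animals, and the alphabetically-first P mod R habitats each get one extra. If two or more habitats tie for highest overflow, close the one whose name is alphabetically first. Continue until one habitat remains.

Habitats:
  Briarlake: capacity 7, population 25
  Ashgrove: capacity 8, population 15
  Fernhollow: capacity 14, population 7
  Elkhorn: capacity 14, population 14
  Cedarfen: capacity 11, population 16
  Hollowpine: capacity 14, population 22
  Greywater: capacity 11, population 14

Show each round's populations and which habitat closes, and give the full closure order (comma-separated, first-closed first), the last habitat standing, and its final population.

Closure order: Briarlake, Ashgrove, Hollowpine, Cedarfen, Greywater, Elkhorn
Last habitat: Fernhollow with 113 animals

Round 1: Ashgrove=15 Briarlake=25 Cedarfen=16 Elkhorn=14 Fernhollow=7 Greywater=14 Hollowpine=22 → close Briarlake (overflow 18)
  25÷6 = 4 each, +1 to first 1
Round 2: Ashgrove=20 Cedarfen=20 Elkhorn=18 Fernhollow=11 Greywater=18 Hollowpine=26 → close Ashgrove (overflow 12)
  20÷5 = 4 each, +1 to first 0
Round 3: Cedarfen=24 Elkhorn=22 Fernhollow=15 Greywater=22 Hollowpine=30 → close Hollowpine (overflow 16)
  30÷4 = 7 each, +1 to first 2
Round 4: Cedarfen=32 Elkhorn=30 Fernhollow=22 Greywater=29 → close Cedarfen (overflow 21)
  32÷3 = 10 each, +1 to first 2
Round 5: Elkhorn=41 Fernhollow=33 Greywater=39 → close Greywater (overflow 28)
  39÷2 = 19 each, +1 to first 1
Round 6: Elkhorn=61 Fernhollow=52 → close Elkhorn (overflow 47)
  61÷1 = 61 each, +1 to first 0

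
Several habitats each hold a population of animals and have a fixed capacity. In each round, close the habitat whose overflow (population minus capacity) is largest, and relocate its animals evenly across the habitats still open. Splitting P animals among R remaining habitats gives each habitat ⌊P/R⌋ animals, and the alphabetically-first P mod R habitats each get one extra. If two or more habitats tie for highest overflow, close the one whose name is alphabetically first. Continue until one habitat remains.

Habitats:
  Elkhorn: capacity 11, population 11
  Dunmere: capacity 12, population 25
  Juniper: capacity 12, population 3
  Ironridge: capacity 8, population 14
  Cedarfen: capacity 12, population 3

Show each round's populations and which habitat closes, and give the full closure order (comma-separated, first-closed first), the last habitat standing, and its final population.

Round 1: Cedarfen=3 Dunmere=25 Elkhorn=11 Ironridge=14 Juniper=3 → close Dunmere (overflow 13)
  25÷4 = 6 each, +1 to first 1
Round 2: Cedarfen=10 Elkhorn=17 Ironridge=20 Juniper=9 → close Ironridge (overflow 12)
  20÷3 = 6 each, +1 to first 2
Round 3: Cedarfen=17 Elkhorn=24 Juniper=15 → close Elkhorn (overflow 13)
  24÷2 = 12 each, +1 to first 0
Round 4: Cedarfen=29 Juniper=27 → close Cedarfen (overflow 17)
  29÷1 = 29 each, +1 to first 0

Closure order: Dunmere, Ironridge, Elkhorn, Cedarfen
Last habitat: Juniper with 56 animals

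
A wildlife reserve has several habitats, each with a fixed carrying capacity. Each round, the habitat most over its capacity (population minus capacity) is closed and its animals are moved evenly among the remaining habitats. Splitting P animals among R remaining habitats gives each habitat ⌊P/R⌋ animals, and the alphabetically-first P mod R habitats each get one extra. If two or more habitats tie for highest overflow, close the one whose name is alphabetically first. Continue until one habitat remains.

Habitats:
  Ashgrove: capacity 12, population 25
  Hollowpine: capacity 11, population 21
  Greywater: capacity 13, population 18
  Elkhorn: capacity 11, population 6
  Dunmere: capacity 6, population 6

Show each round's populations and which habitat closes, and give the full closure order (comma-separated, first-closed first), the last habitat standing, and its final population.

Round 1: Ashgrove=25 Dunmere=6 Elkhorn=6 Greywater=18 Hollowpine=21 → close Ashgrove (overflow 13)
  25÷4 = 6 each, +1 to first 1
Round 2: Dunmere=13 Elkhorn=12 Greywater=24 Hollowpine=27 → close Hollowpine (overflow 16)
  27÷3 = 9 each, +1 to first 0
Round 3: Dunmere=22 Elkhorn=21 Greywater=33 → close Greywater (overflow 20)
  33÷2 = 16 each, +1 to first 1
Round 4: Dunmere=39 Elkhorn=37 → close Dunmere (overflow 33)
  39÷1 = 39 each, +1 to first 0

Closure order: Ashgrove, Hollowpine, Greywater, Dunmere
Last habitat: Elkhorn with 76 animals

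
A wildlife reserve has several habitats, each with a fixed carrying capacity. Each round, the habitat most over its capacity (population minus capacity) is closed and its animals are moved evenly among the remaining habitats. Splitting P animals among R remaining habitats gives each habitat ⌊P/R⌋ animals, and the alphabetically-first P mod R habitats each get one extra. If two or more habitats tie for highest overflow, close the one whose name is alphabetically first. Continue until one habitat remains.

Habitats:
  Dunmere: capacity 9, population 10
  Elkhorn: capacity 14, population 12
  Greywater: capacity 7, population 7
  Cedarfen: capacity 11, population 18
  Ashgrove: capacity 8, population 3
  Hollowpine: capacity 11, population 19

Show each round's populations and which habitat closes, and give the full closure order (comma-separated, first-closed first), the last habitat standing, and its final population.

Round 1: Ashgrove=3 Cedarfen=18 Dunmere=10 Elkhorn=12 Greywater=7 Hollowpine=19 → close Hollowpine (overflow 8)
  19÷5 = 3 each, +1 to first 4
Round 2: Ashgrove=7 Cedarfen=22 Dunmere=14 Elkhorn=16 Greywater=10 → close Cedarfen (overflow 11)
  22÷4 = 5 each, +1 to first 2
Round 3: Ashgrove=13 Dunmere=20 Elkhorn=21 Greywater=15 → close Dunmere (overflow 11)
  20÷3 = 6 each, +1 to first 2
Round 4: Ashgrove=20 Elkhorn=28 Greywater=21 → close Elkhorn (overflow 14)
  28÷2 = 14 each, +1 to first 0
Round 5: Ashgrove=34 Greywater=35 → close Greywater (overflow 28)
  35÷1 = 35 each, +1 to first 0

Closure order: Hollowpine, Cedarfen, Dunmere, Elkhorn, Greywater
Last habitat: Ashgrove with 69 animals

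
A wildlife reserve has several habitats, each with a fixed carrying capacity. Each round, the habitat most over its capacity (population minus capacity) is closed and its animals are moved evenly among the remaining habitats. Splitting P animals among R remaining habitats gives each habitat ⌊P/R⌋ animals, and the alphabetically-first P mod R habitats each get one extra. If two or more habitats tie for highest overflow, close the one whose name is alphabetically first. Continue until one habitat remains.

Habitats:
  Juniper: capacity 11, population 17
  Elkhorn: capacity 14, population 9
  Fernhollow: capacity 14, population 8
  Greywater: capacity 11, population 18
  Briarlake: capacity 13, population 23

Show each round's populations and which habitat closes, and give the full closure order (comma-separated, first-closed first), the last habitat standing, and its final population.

Closure order: Briarlake, Greywater, Juniper, Elkhorn
Last habitat: Fernhollow with 75 animals

Round 1: Briarlake=23 Elkhorn=9 Fernhollow=8 Greywater=18 Juniper=17 → close Briarlake (overflow 10)
  23÷4 = 5 each, +1 to first 3
Round 2: Elkhorn=15 Fernhollow=14 Greywater=24 Juniper=22 → close Greywater (overflow 13)
  24÷3 = 8 each, +1 to first 0
Round 3: Elkhorn=23 Fernhollow=22 Juniper=30 → close Juniper (overflow 19)
  30÷2 = 15 each, +1 to first 0
Round 4: Elkhorn=38 Fernhollow=37 → close Elkhorn (overflow 24)
  38÷1 = 38 each, +1 to first 0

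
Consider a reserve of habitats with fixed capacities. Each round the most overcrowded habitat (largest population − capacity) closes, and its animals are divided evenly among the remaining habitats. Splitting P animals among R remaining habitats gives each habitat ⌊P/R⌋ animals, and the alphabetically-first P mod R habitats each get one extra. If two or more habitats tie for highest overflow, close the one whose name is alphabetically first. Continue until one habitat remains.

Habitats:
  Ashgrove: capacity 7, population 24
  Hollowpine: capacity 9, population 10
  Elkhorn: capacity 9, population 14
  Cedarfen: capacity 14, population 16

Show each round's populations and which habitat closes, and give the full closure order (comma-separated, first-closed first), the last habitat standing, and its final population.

Closure order: Ashgrove, Elkhorn, Cedarfen
Last habitat: Hollowpine with 64 animals

Round 1: Ashgrove=24 Cedarfen=16 Elkhorn=14 Hollowpine=10 → close Ashgrove (overflow 17)
  24÷3 = 8 each, +1 to first 0
Round 2: Cedarfen=24 Elkhorn=22 Hollowpine=18 → close Elkhorn (overflow 13)
  22÷2 = 11 each, +1 to first 0
Round 3: Cedarfen=35 Hollowpine=29 → close Cedarfen (overflow 21)
  35÷1 = 35 each, +1 to first 0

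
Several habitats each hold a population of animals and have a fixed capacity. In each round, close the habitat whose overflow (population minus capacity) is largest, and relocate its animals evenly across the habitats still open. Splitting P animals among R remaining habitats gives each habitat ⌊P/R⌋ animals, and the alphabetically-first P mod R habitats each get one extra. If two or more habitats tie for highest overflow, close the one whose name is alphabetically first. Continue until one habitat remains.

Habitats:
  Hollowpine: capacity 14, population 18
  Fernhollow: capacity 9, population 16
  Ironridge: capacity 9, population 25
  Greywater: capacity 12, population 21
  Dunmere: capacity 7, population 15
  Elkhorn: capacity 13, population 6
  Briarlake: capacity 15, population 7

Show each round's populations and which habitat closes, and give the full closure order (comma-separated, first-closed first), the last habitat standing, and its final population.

Closure order: Ironridge, Greywater, Dunmere, Fernhollow, Hollowpine, Briarlake
Last habitat: Elkhorn with 108 animals

Round 1: Briarlake=7 Dunmere=15 Elkhorn=6 Fernhollow=16 Greywater=21 Hollowpine=18 Ironridge=25 → close Ironridge (overflow 16)
  25÷6 = 4 each, +1 to first 1
Round 2: Briarlake=12 Dunmere=19 Elkhorn=10 Fernhollow=20 Greywater=25 Hollowpine=22 → close Greywater (overflow 13)
  25÷5 = 5 each, +1 to first 0
Round 3: Briarlake=17 Dunmere=24 Elkhorn=15 Fernhollow=25 Hollowpine=27 → close Dunmere (overflow 17)
  24÷4 = 6 each, +1 to first 0
Round 4: Briarlake=23 Elkhorn=21 Fernhollow=31 Hollowpine=33 → close Fernhollow (overflow 22)
  31÷3 = 10 each, +1 to first 1
Round 5: Briarlake=34 Elkhorn=31 Hollowpine=43 → close Hollowpine (overflow 29)
  43÷2 = 21 each, +1 to first 1
Round 6: Briarlake=56 Elkhorn=52 → close Briarlake (overflow 41)
  56÷1 = 56 each, +1 to first 0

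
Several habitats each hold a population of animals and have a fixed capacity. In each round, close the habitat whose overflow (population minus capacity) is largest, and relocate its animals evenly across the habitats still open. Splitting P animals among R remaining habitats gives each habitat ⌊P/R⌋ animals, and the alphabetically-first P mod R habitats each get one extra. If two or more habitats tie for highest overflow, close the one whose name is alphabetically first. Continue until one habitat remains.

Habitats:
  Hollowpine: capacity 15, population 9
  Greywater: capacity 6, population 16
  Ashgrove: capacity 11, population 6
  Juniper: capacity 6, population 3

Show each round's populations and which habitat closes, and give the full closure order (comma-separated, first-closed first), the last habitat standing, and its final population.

Closure order: Greywater, Juniper, Ashgrove
Last habitat: Hollowpine with 34 animals

Round 1: Ashgrove=6 Greywater=16 Hollowpine=9 Juniper=3 → close Greywater (overflow 10)
  16÷3 = 5 each, +1 to first 1
Round 2: Ashgrove=12 Hollowpine=14 Juniper=8 → close Juniper (overflow 2)
  8÷2 = 4 each, +1 to first 0
Round 3: Ashgrove=16 Hollowpine=18 → close Ashgrove (overflow 5)
  16÷1 = 16 each, +1 to first 0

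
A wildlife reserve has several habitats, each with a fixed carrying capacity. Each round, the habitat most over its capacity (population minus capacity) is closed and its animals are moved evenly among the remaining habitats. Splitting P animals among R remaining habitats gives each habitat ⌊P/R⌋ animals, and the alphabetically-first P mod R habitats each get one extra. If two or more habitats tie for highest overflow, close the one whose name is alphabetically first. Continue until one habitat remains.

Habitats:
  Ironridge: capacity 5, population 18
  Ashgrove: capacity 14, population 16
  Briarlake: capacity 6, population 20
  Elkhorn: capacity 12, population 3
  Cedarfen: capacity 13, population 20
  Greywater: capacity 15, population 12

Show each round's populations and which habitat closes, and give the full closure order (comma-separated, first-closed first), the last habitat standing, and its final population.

Round 1: Ashgrove=16 Briarlake=20 Cedarfen=20 Elkhorn=3 Greywater=12 Ironridge=18 → close Briarlake (overflow 14)
  20÷5 = 4 each, +1 to first 0
Round 2: Ashgrove=20 Cedarfen=24 Elkhorn=7 Greywater=16 Ironridge=22 → close Ironridge (overflow 17)
  22÷4 = 5 each, +1 to first 2
Round 3: Ashgrove=26 Cedarfen=30 Elkhorn=12 Greywater=21 → close Cedarfen (overflow 17)
  30÷3 = 10 each, +1 to first 0
Round 4: Ashgrove=36 Elkhorn=22 Greywater=31 → close Ashgrove (overflow 22)
  36÷2 = 18 each, +1 to first 0
Round 5: Elkhorn=40 Greywater=49 → close Greywater (overflow 34)
  49÷1 = 49 each, +1 to first 0

Closure order: Briarlake, Ironridge, Cedarfen, Ashgrove, Greywater
Last habitat: Elkhorn with 89 animals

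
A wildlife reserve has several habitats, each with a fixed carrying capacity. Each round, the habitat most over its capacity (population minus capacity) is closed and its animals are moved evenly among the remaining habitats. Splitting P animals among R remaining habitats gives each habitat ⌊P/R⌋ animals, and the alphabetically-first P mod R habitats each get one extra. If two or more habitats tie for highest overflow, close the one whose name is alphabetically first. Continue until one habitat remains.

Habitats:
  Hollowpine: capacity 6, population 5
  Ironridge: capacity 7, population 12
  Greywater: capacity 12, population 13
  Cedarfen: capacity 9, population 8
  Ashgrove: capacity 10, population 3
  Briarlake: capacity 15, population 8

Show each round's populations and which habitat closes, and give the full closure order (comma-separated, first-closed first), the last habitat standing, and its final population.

Closure order: Ironridge, Greywater, Cedarfen, Hollowpine, Ashgrove
Last habitat: Briarlake with 49 animals

Round 1: Ashgrove=3 Briarlake=8 Cedarfen=8 Greywater=13 Hollowpine=5 Ironridge=12 → close Ironridge (overflow 5)
  12÷5 = 2 each, +1 to first 2
Round 2: Ashgrove=6 Briarlake=11 Cedarfen=10 Greywater=15 Hollowpine=7 → close Greywater (overflow 3)
  15÷4 = 3 each, +1 to first 3
Round 3: Ashgrove=10 Briarlake=15 Cedarfen=14 Hollowpine=10 → close Cedarfen (overflow 5)
  14÷3 = 4 each, +1 to first 2
Round 4: Ashgrove=15 Briarlake=20 Hollowpine=14 → close Hollowpine (overflow 8)
  14÷2 = 7 each, +1 to first 0
Round 5: Ashgrove=22 Briarlake=27 → close Ashgrove (overflow 12)
  22÷1 = 22 each, +1 to first 0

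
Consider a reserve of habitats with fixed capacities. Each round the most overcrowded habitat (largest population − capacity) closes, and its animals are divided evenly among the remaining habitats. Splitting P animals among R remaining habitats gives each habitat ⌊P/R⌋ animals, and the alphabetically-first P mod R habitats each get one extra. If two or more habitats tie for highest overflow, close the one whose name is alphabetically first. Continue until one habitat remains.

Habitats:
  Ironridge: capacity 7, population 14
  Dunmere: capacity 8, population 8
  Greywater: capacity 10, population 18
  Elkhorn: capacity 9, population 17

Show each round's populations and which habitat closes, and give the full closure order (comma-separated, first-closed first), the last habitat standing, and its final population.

Round 1: Dunmere=8 Elkhorn=17 Greywater=18 Ironridge=14 → close Elkhorn (overflow 8)
  17÷3 = 5 each, +1 to first 2
Round 2: Dunmere=14 Greywater=24 Ironridge=19 → close Greywater (overflow 14)
  24÷2 = 12 each, +1 to first 0
Round 3: Dunmere=26 Ironridge=31 → close Ironridge (overflow 24)
  31÷1 = 31 each, +1 to first 0

Closure order: Elkhorn, Greywater, Ironridge
Last habitat: Dunmere with 57 animals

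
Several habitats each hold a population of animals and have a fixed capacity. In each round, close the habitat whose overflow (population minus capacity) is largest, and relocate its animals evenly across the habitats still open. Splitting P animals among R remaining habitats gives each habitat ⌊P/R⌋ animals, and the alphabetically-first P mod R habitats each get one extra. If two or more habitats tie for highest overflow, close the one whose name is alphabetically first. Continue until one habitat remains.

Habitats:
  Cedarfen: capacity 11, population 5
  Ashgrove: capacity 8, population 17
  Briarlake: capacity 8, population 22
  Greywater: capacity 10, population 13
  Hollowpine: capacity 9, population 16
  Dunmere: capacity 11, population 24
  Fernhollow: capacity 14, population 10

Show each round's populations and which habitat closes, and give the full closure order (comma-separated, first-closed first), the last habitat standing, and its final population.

Round 1: Ashgrove=17 Briarlake=22 Cedarfen=5 Dunmere=24 Fernhollow=10 Greywater=13 Hollowpine=16 → close Briarlake (overflow 14)
  22÷6 = 3 each, +1 to first 4
Round 2: Ashgrove=21 Cedarfen=9 Dunmere=28 Fernhollow=14 Greywater=16 Hollowpine=19 → close Dunmere (overflow 17)
  28÷5 = 5 each, +1 to first 3
Round 3: Ashgrove=27 Cedarfen=15 Fernhollow=20 Greywater=21 Hollowpine=24 → close Ashgrove (overflow 19)
  27÷4 = 6 each, +1 to first 3
Round 4: Cedarfen=22 Fernhollow=27 Greywater=28 Hollowpine=30 → close Hollowpine (overflow 21)
  30÷3 = 10 each, +1 to first 0
Round 5: Cedarfen=32 Fernhollow=37 Greywater=38 → close Greywater (overflow 28)
  38÷2 = 19 each, +1 to first 0
Round 6: Cedarfen=51 Fernhollow=56 → close Fernhollow (overflow 42)
  56÷1 = 56 each, +1 to first 0

Closure order: Briarlake, Dunmere, Ashgrove, Hollowpine, Greywater, Fernhollow
Last habitat: Cedarfen with 107 animals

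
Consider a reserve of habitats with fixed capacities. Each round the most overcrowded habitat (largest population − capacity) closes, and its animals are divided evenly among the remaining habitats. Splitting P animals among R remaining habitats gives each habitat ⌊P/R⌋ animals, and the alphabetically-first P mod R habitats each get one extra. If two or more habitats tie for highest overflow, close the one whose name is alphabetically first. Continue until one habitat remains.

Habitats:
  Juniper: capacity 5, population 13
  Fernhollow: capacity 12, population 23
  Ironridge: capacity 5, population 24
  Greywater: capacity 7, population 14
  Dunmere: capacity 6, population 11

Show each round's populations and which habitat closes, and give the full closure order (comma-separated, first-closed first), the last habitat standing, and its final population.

Round 1: Dunmere=11 Fernhollow=23 Greywater=14 Ironridge=24 Juniper=13 → close Ironridge (overflow 19)
  24÷4 = 6 each, +1 to first 0
Round 2: Dunmere=17 Fernhollow=29 Greywater=20 Juniper=19 → close Fernhollow (overflow 17)
  29÷3 = 9 each, +1 to first 2
Round 3: Dunmere=27 Greywater=30 Juniper=28 → close Greywater (overflow 23)
  30÷2 = 15 each, +1 to first 0
Round 4: Dunmere=42 Juniper=43 → close Juniper (overflow 38)
  43÷1 = 43 each, +1 to first 0

Closure order: Ironridge, Fernhollow, Greywater, Juniper
Last habitat: Dunmere with 85 animals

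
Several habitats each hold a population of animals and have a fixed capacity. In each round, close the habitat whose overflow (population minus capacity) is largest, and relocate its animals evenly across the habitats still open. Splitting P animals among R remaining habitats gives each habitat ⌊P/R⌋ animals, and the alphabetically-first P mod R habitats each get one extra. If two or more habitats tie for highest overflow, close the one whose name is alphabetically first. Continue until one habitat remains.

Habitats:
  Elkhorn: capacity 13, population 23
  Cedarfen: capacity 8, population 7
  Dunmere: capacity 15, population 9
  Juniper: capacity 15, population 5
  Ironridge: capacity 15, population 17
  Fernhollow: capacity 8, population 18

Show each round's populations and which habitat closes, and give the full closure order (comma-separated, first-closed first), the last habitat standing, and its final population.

Round 1: Cedarfen=7 Dunmere=9 Elkhorn=23 Fernhollow=18 Ironridge=17 Juniper=5 → close Elkhorn (overflow 10)
  23÷5 = 4 each, +1 to first 3
Round 2: Cedarfen=12 Dunmere=14 Fernhollow=23 Ironridge=21 Juniper=9 → close Fernhollow (overflow 15)
  23÷4 = 5 each, +1 to first 3
Round 3: Cedarfen=18 Dunmere=20 Ironridge=27 Juniper=14 → close Ironridge (overflow 12)
  27÷3 = 9 each, +1 to first 0
Round 4: Cedarfen=27 Dunmere=29 Juniper=23 → close Cedarfen (overflow 19)
  27÷2 = 13 each, +1 to first 1
Round 5: Dunmere=43 Juniper=36 → close Dunmere (overflow 28)
  43÷1 = 43 each, +1 to first 0

Closure order: Elkhorn, Fernhollow, Ironridge, Cedarfen, Dunmere
Last habitat: Juniper with 79 animals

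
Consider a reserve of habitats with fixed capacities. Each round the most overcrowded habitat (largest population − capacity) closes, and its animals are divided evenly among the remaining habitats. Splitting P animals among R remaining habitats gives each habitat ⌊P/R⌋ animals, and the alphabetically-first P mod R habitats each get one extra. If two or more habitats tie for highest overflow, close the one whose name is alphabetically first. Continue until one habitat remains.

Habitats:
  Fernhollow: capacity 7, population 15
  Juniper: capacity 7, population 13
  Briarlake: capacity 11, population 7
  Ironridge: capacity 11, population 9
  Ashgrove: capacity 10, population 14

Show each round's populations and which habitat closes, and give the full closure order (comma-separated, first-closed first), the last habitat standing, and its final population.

Closure order: Fernhollow, Juniper, Ashgrove, Ironridge
Last habitat: Briarlake with 58 animals

Round 1: Ashgrove=14 Briarlake=7 Fernhollow=15 Ironridge=9 Juniper=13 → close Fernhollow (overflow 8)
  15÷4 = 3 each, +1 to first 3
Round 2: Ashgrove=18 Briarlake=11 Ironridge=13 Juniper=16 → close Juniper (overflow 9)
  16÷3 = 5 each, +1 to first 1
Round 3: Ashgrove=24 Briarlake=16 Ironridge=18 → close Ashgrove (overflow 14)
  24÷2 = 12 each, +1 to first 0
Round 4: Briarlake=28 Ironridge=30 → close Ironridge (overflow 19)
  30÷1 = 30 each, +1 to first 0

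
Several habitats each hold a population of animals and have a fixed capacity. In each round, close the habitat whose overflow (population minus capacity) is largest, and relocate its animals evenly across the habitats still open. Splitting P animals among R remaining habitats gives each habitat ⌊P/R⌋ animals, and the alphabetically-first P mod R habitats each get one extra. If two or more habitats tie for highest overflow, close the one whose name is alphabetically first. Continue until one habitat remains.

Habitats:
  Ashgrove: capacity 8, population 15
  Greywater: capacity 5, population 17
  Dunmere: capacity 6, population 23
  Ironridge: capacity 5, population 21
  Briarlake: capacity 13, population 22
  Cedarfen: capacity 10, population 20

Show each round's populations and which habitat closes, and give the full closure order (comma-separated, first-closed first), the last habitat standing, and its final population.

Round 1: Ashgrove=15 Briarlake=22 Cedarfen=20 Dunmere=23 Greywater=17 Ironridge=21 → close Dunmere (overflow 17)
  23÷5 = 4 each, +1 to first 3
Round 2: Ashgrove=20 Briarlake=27 Cedarfen=25 Greywater=21 Ironridge=25 → close Ironridge (overflow 20)
  25÷4 = 6 each, +1 to first 1
Round 3: Ashgrove=27 Briarlake=33 Cedarfen=31 Greywater=27 → close Greywater (overflow 22)
  27÷3 = 9 each, +1 to first 0
Round 4: Ashgrove=36 Briarlake=42 Cedarfen=40 → close Cedarfen (overflow 30)
  40÷2 = 20 each, +1 to first 0
Round 5: Ashgrove=56 Briarlake=62 → close Briarlake (overflow 49)
  62÷1 = 62 each, +1 to first 0

Closure order: Dunmere, Ironridge, Greywater, Cedarfen, Briarlake
Last habitat: Ashgrove with 118 animals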